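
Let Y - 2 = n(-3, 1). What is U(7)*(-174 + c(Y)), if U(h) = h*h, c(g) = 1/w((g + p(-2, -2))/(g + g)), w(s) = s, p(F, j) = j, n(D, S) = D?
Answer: -25480/3 ≈ -8493.3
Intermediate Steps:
Y = -1 (Y = 2 - 3 = -1)
c(g) = 2*g/(-2 + g) (c(g) = 1/((g - 2)/(g + g)) = 1/((-2 + g)/((2*g))) = 1/((-2 + g)*(1/(2*g))) = 1/((-2 + g)/(2*g)) = 2*g/(-2 + g))
U(h) = h²
U(7)*(-174 + c(Y)) = 7²*(-174 + 2*(-1)/(-2 - 1)) = 49*(-174 + 2*(-1)/(-3)) = 49*(-174 + 2*(-1)*(-⅓)) = 49*(-174 + ⅔) = 49*(-520/3) = -25480/3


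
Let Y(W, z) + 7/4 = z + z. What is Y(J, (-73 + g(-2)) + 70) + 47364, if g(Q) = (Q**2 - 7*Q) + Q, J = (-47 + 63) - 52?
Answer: 189553/4 ≈ 47388.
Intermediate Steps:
J = -36 (J = 16 - 52 = -36)
g(Q) = Q**2 - 6*Q
Y(W, z) = -7/4 + 2*z (Y(W, z) = -7/4 + (z + z) = -7/4 + 2*z)
Y(J, (-73 + g(-2)) + 70) + 47364 = (-7/4 + 2*((-73 - 2*(-6 - 2)) + 70)) + 47364 = (-7/4 + 2*((-73 - 2*(-8)) + 70)) + 47364 = (-7/4 + 2*((-73 + 16) + 70)) + 47364 = (-7/4 + 2*(-57 + 70)) + 47364 = (-7/4 + 2*13) + 47364 = (-7/4 + 26) + 47364 = 97/4 + 47364 = 189553/4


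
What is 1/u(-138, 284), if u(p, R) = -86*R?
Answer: -1/24424 ≈ -4.0943e-5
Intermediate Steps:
1/u(-138, 284) = 1/(-86*284) = 1/(-24424) = -1/24424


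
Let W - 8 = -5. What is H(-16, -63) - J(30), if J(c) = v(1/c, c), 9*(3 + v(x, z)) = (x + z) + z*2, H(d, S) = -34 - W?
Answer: -11881/270 ≈ -44.004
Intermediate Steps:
W = 3 (W = 8 - 5 = 3)
H(d, S) = -37 (H(d, S) = -34 - 1*3 = -34 - 3 = -37)
v(x, z) = -3 + z/3 + x/9 (v(x, z) = -3 + ((x + z) + z*2)/9 = -3 + ((x + z) + 2*z)/9 = -3 + (x + 3*z)/9 = -3 + (z/3 + x/9) = -3 + z/3 + x/9)
J(c) = -3 + c/3 + 1/(9*c)
H(-16, -63) - J(30) = -37 - (-3 + (⅓)*30 + (⅑)/30) = -37 - (-3 + 10 + (⅑)*(1/30)) = -37 - (-3 + 10 + 1/270) = -37 - 1*1891/270 = -37 - 1891/270 = -11881/270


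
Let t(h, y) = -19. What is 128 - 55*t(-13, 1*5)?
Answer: 1173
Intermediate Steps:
128 - 55*t(-13, 1*5) = 128 - 55*(-19) = 128 + 1045 = 1173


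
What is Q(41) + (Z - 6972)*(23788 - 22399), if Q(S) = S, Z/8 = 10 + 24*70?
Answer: 9095213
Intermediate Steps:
Z = 13520 (Z = 8*(10 + 24*70) = 8*(10 + 1680) = 8*1690 = 13520)
Q(41) + (Z - 6972)*(23788 - 22399) = 41 + (13520 - 6972)*(23788 - 22399) = 41 + 6548*1389 = 41 + 9095172 = 9095213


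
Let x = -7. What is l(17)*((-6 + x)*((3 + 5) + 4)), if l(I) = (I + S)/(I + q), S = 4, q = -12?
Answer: -3276/5 ≈ -655.20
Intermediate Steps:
l(I) = (4 + I)/(-12 + I) (l(I) = (I + 4)/(I - 12) = (4 + I)/(-12 + I))
l(17)*((-6 + x)*((3 + 5) + 4)) = ((4 + 17)/(-12 + 17))*((-6 - 7)*((3 + 5) + 4)) = (21/5)*(-13*(8 + 4)) = ((⅕)*21)*(-13*12) = (21/5)*(-156) = -3276/5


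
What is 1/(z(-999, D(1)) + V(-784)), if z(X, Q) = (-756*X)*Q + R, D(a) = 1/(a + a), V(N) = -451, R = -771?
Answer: 1/376400 ≈ 2.6567e-6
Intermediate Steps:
D(a) = 1/(2*a)
z(X, Q) = -771 - 756*Q*X (z(X, Q) = (-756*X)*Q - 771 = -756*Q*X - 771 = -771 - 756*Q*X)
1/(z(-999, D(1)) + V(-784)) = 1/((-771 - 756*(½)/1*(-999)) - 451) = 1/((-771 - 756*(½)*1*(-999)) - 451) = 1/((-771 - 756*½*(-999)) - 451) = 1/((-771 + 377622) - 451) = 1/(376851 - 451) = 1/376400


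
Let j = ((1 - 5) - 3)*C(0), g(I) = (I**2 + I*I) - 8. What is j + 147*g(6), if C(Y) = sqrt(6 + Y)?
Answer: 9408 - 7*sqrt(6) ≈ 9390.9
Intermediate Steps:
g(I) = -8 + 2*I**2 (g(I) = (I**2 + I**2) - 8 = 2*I**2 - 8 = -8 + 2*I**2)
j = -7*sqrt(6) (j = ((1 - 5) - 3)*sqrt(6 + 0) = (-4 - 3)*sqrt(6) = -7*sqrt(6) ≈ -17.146)
j + 147*g(6) = -7*sqrt(6) + 147*(-8 + 2*6**2) = -7*sqrt(6) + 147*(-8 + 2*36) = -7*sqrt(6) + 147*(-8 + 72) = -7*sqrt(6) + 147*64 = -7*sqrt(6) + 9408 = 9408 - 7*sqrt(6)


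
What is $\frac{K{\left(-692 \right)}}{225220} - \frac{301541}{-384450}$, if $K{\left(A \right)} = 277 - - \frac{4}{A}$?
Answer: $\frac{588369145973}{748967420850} \approx 0.78557$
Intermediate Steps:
$K{\left(A \right)} = 277 + \frac{4}{A}$
$\frac{K{\left(-692 \right)}}{225220} - \frac{301541}{-384450} = \frac{277 + \frac{4}{-692}}{225220} - \frac{301541}{-384450} = \left(277 + 4 \left(- \frac{1}{692}\right)\right) \frac{1}{225220} - - \frac{301541}{384450} = \left(277 - \frac{1}{173}\right) \frac{1}{225220} + \frac{301541}{384450} = \frac{47920}{173} \cdot \frac{1}{225220} + \frac{301541}{384450} = \frac{2396}{1948153} + \frac{301541}{384450} = \frac{588369145973}{748967420850}$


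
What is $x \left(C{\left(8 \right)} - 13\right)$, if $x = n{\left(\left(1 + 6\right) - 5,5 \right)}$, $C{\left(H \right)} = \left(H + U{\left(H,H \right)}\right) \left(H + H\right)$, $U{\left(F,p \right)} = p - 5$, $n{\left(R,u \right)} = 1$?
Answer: $163$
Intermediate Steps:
$U{\left(F,p \right)} = -5 + p$
$C{\left(H \right)} = 2 H \left(-5 + 2 H\right)$ ($C{\left(H \right)} = \left(H + \left(-5 + H\right)\right) \left(H + H\right) = \left(-5 + 2 H\right) 2 H = 2 H \left(-5 + 2 H\right)$)
$x = 1$
$x \left(C{\left(8 \right)} - 13\right) = 1 \left(2 \cdot 8 \left(-5 + 2 \cdot 8\right) - 13\right) = 1 \left(2 \cdot 8 \left(-5 + 16\right) - 13\right) = 1 \left(2 \cdot 8 \cdot 11 - 13\right) = 1 \left(176 - 13\right) = 1 \cdot 163 = 163$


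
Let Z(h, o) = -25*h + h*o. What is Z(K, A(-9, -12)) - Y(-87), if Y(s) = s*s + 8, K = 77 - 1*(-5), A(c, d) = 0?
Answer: -9627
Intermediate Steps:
K = 82 (K = 77 + 5 = 82)
Y(s) = 8 + s² (Y(s) = s² + 8 = 8 + s²)
Z(K, A(-9, -12)) - Y(-87) = 82*(-25 + 0) - (8 + (-87)²) = 82*(-25) - (8 + 7569) = -2050 - 1*7577 = -2050 - 7577 = -9627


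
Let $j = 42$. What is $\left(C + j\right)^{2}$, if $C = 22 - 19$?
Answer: $2025$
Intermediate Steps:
$C = 3$
$\left(C + j\right)^{2} = \left(3 + 42\right)^{2} = 45^{2} = 2025$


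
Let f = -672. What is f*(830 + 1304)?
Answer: -1434048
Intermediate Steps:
f*(830 + 1304) = -672*(830 + 1304) = -672*2134 = -1434048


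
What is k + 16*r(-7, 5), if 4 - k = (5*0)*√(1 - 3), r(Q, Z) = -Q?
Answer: 116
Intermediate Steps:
k = 4 (k = 4 - 5*0*√(1 - 3) = 4 - 0*√(-2) = 4 - 0*I*√2 = 4 - 1*0 = 4 + 0 = 4)
k + 16*r(-7, 5) = 4 + 16*(-1*(-7)) = 4 + 16*7 = 4 + 112 = 116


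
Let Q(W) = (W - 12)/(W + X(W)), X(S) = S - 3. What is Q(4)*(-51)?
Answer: 408/5 ≈ 81.600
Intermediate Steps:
X(S) = -3 + S
Q(W) = (-12 + W)/(-3 + 2*W) (Q(W) = (W - 12)/(W + (-3 + W)) = (-12 + W)/(-3 + 2*W))
Q(4)*(-51) = ((-12 + 4)/(-3 + 2*4))*(-51) = (-8/(-3 + 8))*(-51) = (-8/5)*(-51) = ((1/5)*(-8))*(-51) = -8/5*(-51) = 408/5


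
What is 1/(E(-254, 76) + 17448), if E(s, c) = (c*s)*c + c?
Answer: -1/1449580 ≈ -6.8986e-7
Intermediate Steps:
E(s, c) = c + s*c² (E(s, c) = s*c² + c = c + s*c²)
1/(E(-254, 76) + 17448) = 1/(76*(1 + 76*(-254)) + 17448) = 1/(76*(1 - 19304) + 17448) = 1/(76*(-19303) + 17448) = 1/(-1467028 + 17448) = 1/(-1449580) = -1/1449580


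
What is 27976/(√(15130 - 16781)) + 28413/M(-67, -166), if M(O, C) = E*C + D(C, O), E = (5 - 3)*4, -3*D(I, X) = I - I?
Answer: -28413/1328 - 2152*I*√1651/127 ≈ -21.395 - 688.51*I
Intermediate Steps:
D(I, X) = 0 (D(I, X) = -(I - I)/3 = -⅓*0 = 0)
E = 8 (E = 2*4 = 8)
M(O, C) = 8*C (M(O, C) = 8*C + 0 = 8*C)
27976/(√(15130 - 16781)) + 28413/M(-67, -166) = 27976/(√(15130 - 16781)) + 28413/((8*(-166))) = 27976/(√(-1651)) + 28413/(-1328) = 27976/((I*√1651)) + 28413*(-1/1328) = 27976*(-I*√1651/1651) - 28413/1328 = -2152*I*√1651/127 - 28413/1328 = -28413/1328 - 2152*I*√1651/127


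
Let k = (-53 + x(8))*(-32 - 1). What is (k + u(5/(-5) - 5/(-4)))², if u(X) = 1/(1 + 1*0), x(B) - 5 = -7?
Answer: 3297856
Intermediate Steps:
x(B) = -2 (x(B) = 5 - 7 = -2)
u(X) = 1 (u(X) = 1/(1 + 0) = 1/1 = 1)
k = 1815 (k = (-53 - 2)*(-32 - 1) = -55*(-33) = 1815)
(k + u(5/(-5) - 5/(-4)))² = (1815 + 1)² = 1816² = 3297856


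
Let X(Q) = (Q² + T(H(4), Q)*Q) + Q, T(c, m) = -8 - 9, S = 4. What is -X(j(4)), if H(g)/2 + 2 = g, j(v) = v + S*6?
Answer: -336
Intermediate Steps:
j(v) = 24 + v (j(v) = v + 4*6 = v + 24 = 24 + v)
H(g) = -4 + 2*g
T(c, m) = -17
X(Q) = Q² - 16*Q (X(Q) = (Q² - 17*Q) + Q = Q² - 16*Q)
-X(j(4)) = -(24 + 4)*(-16 + (24 + 4)) = -28*(-16 + 28) = -28*12 = -1*336 = -336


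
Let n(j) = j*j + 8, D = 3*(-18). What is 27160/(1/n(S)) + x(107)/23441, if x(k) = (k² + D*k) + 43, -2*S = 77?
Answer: 948778934504/23441 ≈ 4.0475e+7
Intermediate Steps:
D = -54
S = -77/2 (S = -½*77 = -77/2 ≈ -38.500)
n(j) = 8 + j² (n(j) = j² + 8 = 8 + j²)
x(k) = 43 + k² - 54*k (x(k) = (k² - 54*k) + 43 = 43 + k² - 54*k)
27160/(1/n(S)) + x(107)/23441 = 27160/(1/(8 + (-77/2)²)) + (43 + 107² - 54*107)/23441 = 27160/(1/(8 + 5929/4)) + (43 + 11449 - 5778)*(1/23441) = 27160/(1/(5961/4)) + 5714*(1/23441) = 27160/(4/5961) + 5714/23441 = 27160*(5961/4) + 5714/23441 = 40475190 + 5714/23441 = 948778934504/23441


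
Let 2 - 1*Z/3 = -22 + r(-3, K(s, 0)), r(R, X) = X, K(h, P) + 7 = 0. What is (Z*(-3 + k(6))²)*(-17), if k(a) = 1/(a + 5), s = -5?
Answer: -1618944/121 ≈ -13380.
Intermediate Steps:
K(h, P) = -7 (K(h, P) = -7 + 0 = -7)
k(a) = 1/(5 + a)
Z = 93 (Z = 6 - 3*(-22 - 7) = 6 - 3*(-29) = 6 + 87 = 93)
(Z*(-3 + k(6))²)*(-17) = (93*(-3 + 1/(5 + 6))²)*(-17) = (93*(-3 + 1/11)²)*(-17) = (93*(-32/11)²)*(-17) = (93*(1024/121))*(-17) = (95232/121)*(-17) = -1618944/121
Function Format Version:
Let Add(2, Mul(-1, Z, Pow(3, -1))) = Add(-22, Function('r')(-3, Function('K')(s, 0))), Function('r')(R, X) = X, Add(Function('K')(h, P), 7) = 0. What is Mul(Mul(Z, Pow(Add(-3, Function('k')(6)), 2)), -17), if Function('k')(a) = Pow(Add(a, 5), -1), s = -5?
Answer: Rational(-1618944, 121) ≈ -13380.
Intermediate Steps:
Function('K')(h, P) = -7 (Function('K')(h, P) = Add(-7, 0) = -7)
Function('k')(a) = Pow(Add(5, a), -1)
Z = 93 (Z = Add(6, Mul(-3, Add(-22, -7))) = Add(6, Mul(-3, -29)) = Add(6, 87) = 93)
Mul(Mul(Z, Pow(Add(-3, Function('k')(6)), 2)), -17) = Mul(Mul(93, Pow(Add(-3, Pow(Add(5, 6), -1)), 2)), -17) = Mul(Mul(93, Pow(Add(-3, Pow(11, -1)), 2)), -17) = Mul(Mul(93, Pow(Add(-3, Rational(1, 11)), 2)), -17) = Mul(Mul(93, Pow(Rational(-32, 11), 2)), -17) = Mul(Mul(93, Rational(1024, 121)), -17) = Mul(Rational(95232, 121), -17) = Rational(-1618944, 121)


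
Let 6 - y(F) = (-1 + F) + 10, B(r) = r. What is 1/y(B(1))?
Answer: -¼ ≈ -0.25000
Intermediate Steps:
y(F) = -3 - F (y(F) = 6 - ((-1 + F) + 10) = 6 - (9 + F) = 6 + (-9 - F) = -3 - F)
1/y(B(1)) = 1/(-3 - 1*1) = 1/(-3 - 1) = 1/(-4) = -¼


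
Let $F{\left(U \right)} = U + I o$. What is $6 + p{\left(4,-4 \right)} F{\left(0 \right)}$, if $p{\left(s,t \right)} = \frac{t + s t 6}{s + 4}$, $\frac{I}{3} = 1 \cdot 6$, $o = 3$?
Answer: $-669$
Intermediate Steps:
$I = 18$ ($I = 3 \cdot 1 \cdot 6 = 3 \cdot 6 = 18$)
$F{\left(U \right)} = 54 + U$ ($F{\left(U \right)} = U + 18 \cdot 3 = U + 54 = 54 + U$)
$p{\left(s,t \right)} = \frac{t + 6 s t}{4 + s}$
$6 + p{\left(4,-4 \right)} F{\left(0 \right)} = 6 + - \frac{4 \left(1 + 6 \cdot 4\right)}{4 + 4} \left(54 + 0\right) = 6 + - \frac{4 \left(1 + 24\right)}{8} \cdot 54 = 6 + \left(-4\right) \frac{1}{8} \cdot 25 \cdot 54 = 6 - 675 = -669$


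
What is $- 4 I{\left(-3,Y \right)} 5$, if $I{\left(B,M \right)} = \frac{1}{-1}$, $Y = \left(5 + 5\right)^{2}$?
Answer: $20$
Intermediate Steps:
$Y = 100$ ($Y = 10^{2} = 100$)
$I{\left(B,M \right)} = -1$
$- 4 I{\left(-3,Y \right)} 5 = \left(-4\right) \left(-1\right) 5 = 4 \cdot 5 = 20$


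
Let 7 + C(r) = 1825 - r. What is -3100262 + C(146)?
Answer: -3098590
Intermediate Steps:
C(r) = 1818 - r (C(r) = -7 + (1825 - r) = 1818 - r)
-3100262 + C(146) = -3100262 + (1818 - 1*146) = -3100262 + (1818 - 146) = -3100262 + 1672 = -3098590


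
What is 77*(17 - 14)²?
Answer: 693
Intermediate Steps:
77*(17 - 14)² = 77*3² = 77*9 = 693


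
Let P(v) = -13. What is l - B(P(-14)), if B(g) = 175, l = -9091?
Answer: -9266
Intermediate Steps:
l - B(P(-14)) = -9091 - 1*175 = -9091 - 175 = -9266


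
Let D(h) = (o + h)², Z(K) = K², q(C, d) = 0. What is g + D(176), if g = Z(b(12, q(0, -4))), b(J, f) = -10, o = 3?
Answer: 32141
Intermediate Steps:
g = 100 (g = (-10)² = 100)
D(h) = (3 + h)²
g + D(176) = 100 + (3 + 176)² = 100 + 179² = 100 + 32041 = 32141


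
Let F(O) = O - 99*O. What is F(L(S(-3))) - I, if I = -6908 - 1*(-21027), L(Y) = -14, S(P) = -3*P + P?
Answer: -12747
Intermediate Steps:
S(P) = -2*P
F(O) = -98*O (F(O) = O - 99*O = -98*O)
I = 14119 (I = -6908 + 21027 = 14119)
F(L(S(-3))) - I = -98*(-14) - 1*14119 = 1372 - 14119 = -12747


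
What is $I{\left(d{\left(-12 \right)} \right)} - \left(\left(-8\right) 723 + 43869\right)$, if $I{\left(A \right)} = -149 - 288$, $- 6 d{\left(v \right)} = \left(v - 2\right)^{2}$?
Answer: $-38522$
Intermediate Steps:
$d{\left(v \right)} = - \frac{\left(-2 + v\right)^{2}}{6}$ ($d{\left(v \right)} = - \frac{\left(v - 2\right)^{2}}{6} = - \frac{\left(-2 + v\right)^{2}}{6}$)
$I{\left(A \right)} = -437$ ($I{\left(A \right)} = -149 - 288 = -437$)
$I{\left(d{\left(-12 \right)} \right)} - \left(\left(-8\right) 723 + 43869\right) = -437 - \left(\left(-8\right) 723 + 43869\right) = -437 - \left(-5784 + 43869\right) = -437 - 38085 = -38522$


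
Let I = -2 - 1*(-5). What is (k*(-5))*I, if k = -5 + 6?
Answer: -15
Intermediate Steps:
I = 3 (I = -2 + 5 = 3)
k = 1
(k*(-5))*I = (1*(-5))*3 = -5*3 = -15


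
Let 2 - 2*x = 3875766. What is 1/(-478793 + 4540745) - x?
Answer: 7871583665665/4061952 ≈ 1.9379e+6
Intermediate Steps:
x = -1937882 (x = 1 - 1/2*3875766 = 1 - 1937883 = -1937882)
1/(-478793 + 4540745) - x = 1/(-478793 + 4540745) - 1*(-1937882) = 1/4061952 + 1937882 = 7871583665665/4061952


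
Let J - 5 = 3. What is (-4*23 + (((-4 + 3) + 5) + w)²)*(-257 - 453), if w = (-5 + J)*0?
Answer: 53960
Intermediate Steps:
J = 8 (J = 5 + 3 = 8)
w = 0 (w = (-5 + 8)*0 = 3*0 = 0)
(-4*23 + (((-4 + 3) + 5) + w)²)*(-257 - 453) = (-4*23 + (((-4 + 3) + 5) + 0)²)*(-257 - 453) = (-92 + ((-1 + 5) + 0)²)*(-710) = (-92 + (4 + 0)²)*(-710) = (-92 + 4²)*(-710) = (-92 + 16)*(-710) = -76*(-710) = 53960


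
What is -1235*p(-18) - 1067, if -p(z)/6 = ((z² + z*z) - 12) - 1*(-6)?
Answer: 4756153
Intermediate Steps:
p(z) = 36 - 12*z² (p(z) = -6*(((z² + z*z) - 12) - 1*(-6)) = -6*(((z² + z²) - 12) + 6) = -6*((2*z² - 12) + 6) = -6*((-12 + 2*z²) + 6) = -6*(-6 + 2*z²) = 36 - 12*z²)
-1235*p(-18) - 1067 = -1235*(36 - 12*(-18)²) - 1067 = -1235*(36 - 12*324) - 1067 = -1235*(36 - 3888) - 1067 = -1235*(-3852) - 1067 = 4757220 - 1067 = 4756153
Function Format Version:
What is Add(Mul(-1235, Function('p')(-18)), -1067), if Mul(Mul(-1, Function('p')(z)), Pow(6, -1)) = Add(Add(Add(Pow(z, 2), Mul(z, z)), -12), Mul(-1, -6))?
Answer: 4756153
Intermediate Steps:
Function('p')(z) = Add(36, Mul(-12, Pow(z, 2))) (Function('p')(z) = Mul(-6, Add(Add(Add(Pow(z, 2), Mul(z, z)), -12), Mul(-1, -6))) = Mul(-6, Add(Add(Add(Pow(z, 2), Pow(z, 2)), -12), 6)) = Mul(-6, Add(Add(Mul(2, Pow(z, 2)), -12), 6)) = Mul(-6, Add(Add(-12, Mul(2, Pow(z, 2))), 6)) = Mul(-6, Add(-6, Mul(2, Pow(z, 2)))) = Add(36, Mul(-12, Pow(z, 2))))
Add(Mul(-1235, Function('p')(-18)), -1067) = Add(Mul(-1235, Add(36, Mul(-12, Pow(-18, 2)))), -1067) = Add(Mul(-1235, Add(36, Mul(-12, 324))), -1067) = Add(Mul(-1235, Add(36, -3888)), -1067) = Add(Mul(-1235, -3852), -1067) = Add(4757220, -1067) = 4756153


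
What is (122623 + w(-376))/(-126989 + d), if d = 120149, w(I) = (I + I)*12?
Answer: -113599/6840 ≈ -16.608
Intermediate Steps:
w(I) = 24*I (w(I) = (2*I)*12 = 24*I)
(122623 + w(-376))/(-126989 + d) = (122623 + 24*(-376))/(-126989 + 120149) = (122623 - 9024)/(-6840) = 113599*(-1/6840) = -113599/6840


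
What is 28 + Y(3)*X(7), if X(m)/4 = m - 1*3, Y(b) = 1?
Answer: 44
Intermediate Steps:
X(m) = -12 + 4*m (X(m) = 4*(m - 1*3) = 4*(m - 3) = 4*(-3 + m) = -12 + 4*m)
28 + Y(3)*X(7) = 28 + 1*(-12 + 4*7) = 28 + 1*(-12 + 28) = 28 + 1*16 = 28 + 16 = 44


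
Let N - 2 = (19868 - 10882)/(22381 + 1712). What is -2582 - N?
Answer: -62265298/24093 ≈ -2584.4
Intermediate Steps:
N = 57172/24093 (N = 2 + (19868 - 10882)/(22381 + 1712) = 2 + 8986/24093 = 57172/24093 ≈ 2.3730)
-2582 - N = -2582 - 1*57172/24093 = -2582 - 57172/24093 = -62265298/24093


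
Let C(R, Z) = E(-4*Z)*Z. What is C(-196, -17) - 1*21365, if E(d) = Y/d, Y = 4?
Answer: -21366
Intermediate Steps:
E(d) = 4/d
C(R, Z) = -1 (C(R, Z) = (4/((-4*Z)))*Z = (4*(-1/(4*Z)))*Z = (-1/Z)*Z = -1)
C(-196, -17) - 1*21365 = -1 - 1*21365 = -1 - 21365 = -21366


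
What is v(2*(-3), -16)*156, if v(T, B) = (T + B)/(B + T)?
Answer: 156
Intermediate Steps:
v(T, B) = 1 (v(T, B) = (B + T)/(B + T) = 1)
v(2*(-3), -16)*156 = 1*156 = 156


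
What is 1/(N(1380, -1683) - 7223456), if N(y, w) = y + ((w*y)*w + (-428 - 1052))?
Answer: 1/3901611264 ≈ 2.5630e-10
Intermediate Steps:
N(y, w) = -1480 + y + y*w² (N(y, w) = y + (y*w² - 1480) = y + (-1480 + y*w²) = -1480 + y + y*w²)
1/(N(1380, -1683) - 7223456) = 1/((-1480 + 1380 + 1380*(-1683)²) - 7223456) = 1/((-1480 + 1380 + 1380*2832489) - 7223456) = 1/((-1480 + 1380 + 3908834820) - 7223456) = 1/(3908834720 - 7223456) = 1/3901611264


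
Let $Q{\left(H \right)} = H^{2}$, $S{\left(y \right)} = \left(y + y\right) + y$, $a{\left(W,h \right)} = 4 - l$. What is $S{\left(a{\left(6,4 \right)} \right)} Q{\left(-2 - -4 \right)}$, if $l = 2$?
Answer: $24$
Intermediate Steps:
$a{\left(W,h \right)} = 2$ ($a{\left(W,h \right)} = 4 - 2 = 2$)
$S{\left(y \right)} = 3 y$ ($S{\left(y \right)} = 2 y + y = 3 y$)
$S{\left(a{\left(6,4 \right)} \right)} Q{\left(-2 - -4 \right)} = 3 \cdot 2 \left(-2 - -4\right)^{2} = 6 \left(-2 + 4\right)^{2} = 6 \cdot 2^{2} = 6 \cdot 4 = 24$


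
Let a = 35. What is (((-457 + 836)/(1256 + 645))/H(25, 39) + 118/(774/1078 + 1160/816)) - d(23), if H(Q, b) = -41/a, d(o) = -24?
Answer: 17661203215/223612729 ≈ 78.981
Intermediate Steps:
H(Q, b) = -41/35
(((-457 + 836)/(1256 + 645))/H(25, 39) + 118/(774/1078 + 1160/816)) - d(23) = (((-457 + 836)/(1256 + 645))/(-41/35) + 118/(774/1078 + 1160/816)) - 1*(-24) = ((379/1901)*(-35/41) + 118/(774*(1/1078) + 1160*(1/816))) + 24 = ((379*(1/1901))*(-35/41) + 118/(387/539 + 145/102)) + 24 = ((379/1901)*(-35/41) + 118/(117629/54978)) + 24 = (-13265/77941 + 118*(54978/117629)) + 24 = (-13265/77941 + 6487404/117629) + 24 = 12294497719/223612729 + 24 = 17661203215/223612729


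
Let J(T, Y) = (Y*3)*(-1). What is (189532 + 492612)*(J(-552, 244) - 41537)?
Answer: -28833544736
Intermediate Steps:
J(T, Y) = -3*Y (J(T, Y) = (3*Y)*(-1) = -3*Y)
(189532 + 492612)*(J(-552, 244) - 41537) = (189532 + 492612)*(-3*244 - 41537) = 682144*(-732 - 41537) = 682144*(-42269) = -28833544736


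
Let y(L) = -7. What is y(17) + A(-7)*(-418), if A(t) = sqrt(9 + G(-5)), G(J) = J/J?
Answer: -7 - 418*sqrt(10) ≈ -1328.8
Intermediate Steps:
G(J) = 1
A(t) = sqrt(10) (A(t) = sqrt(9 + 1) = sqrt(10))
y(17) + A(-7)*(-418) = -7 + sqrt(10)*(-418) = -7 - 418*sqrt(10)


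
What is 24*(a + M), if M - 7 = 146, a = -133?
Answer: 480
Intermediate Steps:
M = 153 (M = 7 + 146 = 153)
24*(a + M) = 24*(-133 + 153) = 24*20 = 480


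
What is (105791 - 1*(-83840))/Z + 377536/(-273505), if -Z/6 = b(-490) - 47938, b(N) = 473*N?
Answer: -44748770021/35308401480 ≈ -1.2674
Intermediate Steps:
Z = 1678248 (Z = -6*(473*(-490) - 47938) = -6*(-231770 - 47938) = -6*(-279708) = 1678248)
(105791 - 1*(-83840))/Z + 377536/(-273505) = (105791 - 1*(-83840))/1678248 + 377536/(-273505) = (105791 + 83840)*(1/1678248) + 377536*(-1/273505) = 189631*(1/1678248) - 377536/273505 = 14587/129096 - 377536/273505 = -44748770021/35308401480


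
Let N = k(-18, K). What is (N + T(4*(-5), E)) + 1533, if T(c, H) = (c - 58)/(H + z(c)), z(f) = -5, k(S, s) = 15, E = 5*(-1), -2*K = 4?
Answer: 7779/5 ≈ 1555.8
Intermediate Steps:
K = -2 (K = -½*4 = -2)
E = -5
T(c, H) = (-58 + c)/(-5 + H) (T(c, H) = (c - 58)/(H - 5) = (-58 + c)/(-5 + H))
N = 15
(N + T(4*(-5), E)) + 1533 = (15 + (-58 + 4*(-5))/(-5 - 5)) + 1533 = (15 + (-58 - 20)/(-10)) + 1533 = (15 - ⅒*(-78)) + 1533 = (15 + 39/5) + 1533 = 114/5 + 1533 = 7779/5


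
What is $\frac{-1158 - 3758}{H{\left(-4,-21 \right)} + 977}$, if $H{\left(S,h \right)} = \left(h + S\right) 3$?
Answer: $- \frac{2458}{451} \approx -5.4501$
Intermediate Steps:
$H{\left(S,h \right)} = 3 S + 3 h$ ($H{\left(S,h \right)} = \left(S + h\right) 3 = 3 S + 3 h$)
$\frac{-1158 - 3758}{H{\left(-4,-21 \right)} + 977} = \frac{-1158 - 3758}{\left(3 \left(-4\right) + 3 \left(-21\right)\right) + 977} = - \frac{4916}{\left(-12 - 63\right) + 977} = - \frac{4916}{-75 + 977} = - \frac{4916}{902} = \left(-4916\right) \frac{1}{902} = - \frac{2458}{451}$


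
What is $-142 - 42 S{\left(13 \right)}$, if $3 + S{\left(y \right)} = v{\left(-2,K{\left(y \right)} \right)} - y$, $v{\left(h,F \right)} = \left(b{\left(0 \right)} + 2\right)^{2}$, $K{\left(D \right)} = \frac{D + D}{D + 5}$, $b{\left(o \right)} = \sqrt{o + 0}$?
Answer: $362$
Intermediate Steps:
$b{\left(o \right)} = \sqrt{o}$
$K{\left(D \right)} = \frac{2 D}{5 + D}$
$v{\left(h,F \right)} = 4$ ($v{\left(h,F \right)} = \left(\sqrt{0} + 2\right)^{2} = \left(0 + 2\right)^{2} = 2^{2} = 4$)
$S{\left(y \right)} = 1 - y$ ($S{\left(y \right)} = -3 - \left(-4 + y\right) = 1 - y$)
$-142 - 42 S{\left(13 \right)} = -142 - 42 \left(1 - 13\right) = -142 - -504 = -142 + 504 = 362$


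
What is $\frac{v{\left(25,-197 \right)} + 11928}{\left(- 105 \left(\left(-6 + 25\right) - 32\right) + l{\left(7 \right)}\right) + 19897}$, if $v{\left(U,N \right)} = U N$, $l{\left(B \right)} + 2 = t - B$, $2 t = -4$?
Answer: $\frac{7003}{21251} \approx 0.32954$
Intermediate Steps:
$t = -2$ ($t = \frac{1}{2} \left(-4\right) = -2$)
$l{\left(B \right)} = -4 - B$ ($l{\left(B \right)} = -2 - \left(2 + B\right) = -4 - B$)
$v{\left(U,N \right)} = N U$
$\frac{v{\left(25,-197 \right)} + 11928}{\left(- 105 \left(\left(-6 + 25\right) - 32\right) + l{\left(7 \right)}\right) + 19897} = \frac{\left(-197\right) 25 + 11928}{\left(- 105 \left(\left(-6 + 25\right) - 32\right) - 11\right) + 19897} = \frac{-4925 + 11928}{\left(- 105 \left(19 - 32\right) - 11\right) + 19897} = \frac{7003}{\left(\left(-105\right) \left(-13\right) - 11\right) + 19897} = \frac{7003}{\left(1365 - 11\right) + 19897} = \frac{7003}{1354 + 19897} = \frac{7003}{21251}$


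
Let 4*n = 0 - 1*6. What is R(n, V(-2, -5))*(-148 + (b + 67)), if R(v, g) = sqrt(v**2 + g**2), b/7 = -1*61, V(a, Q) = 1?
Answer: -254*sqrt(13) ≈ -915.81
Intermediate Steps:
n = -3/2 (n = (0 - 1*6)/4 = (0 - 6)/4 = (1/4)*(-6) = -3/2 ≈ -1.5000)
b = -427 (b = 7*(-1*61) = 7*(-61) = -427)
R(v, g) = sqrt(g**2 + v**2)
R(n, V(-2, -5))*(-148 + (b + 67)) = sqrt(1**2 + (-3/2)**2)*(-148 + (-427 + 67)) = sqrt(1 + 9/4)*(-148 - 360) = sqrt(13/4)*(-508) = (sqrt(13)/2)*(-508) = -254*sqrt(13)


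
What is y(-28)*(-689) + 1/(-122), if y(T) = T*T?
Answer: -65901473/122 ≈ -5.4018e+5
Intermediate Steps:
y(T) = T**2
y(-28)*(-689) + 1/(-122) = (-28)**2*(-689) + 1/(-122) = 784*(-689) - 1/122 = -540176 - 1/122 = -65901473/122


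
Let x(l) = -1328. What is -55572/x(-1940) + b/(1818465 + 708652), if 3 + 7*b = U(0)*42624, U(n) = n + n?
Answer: 245764654371/5873019908 ≈ 41.846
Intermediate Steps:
U(n) = 2*n
b = -3/7 (b = -3/7 + ((2*0)*42624)/7 = -3/7 + (0*42624)/7 = -3/7 + (1/7)*0 = -3/7 + 0 = -3/7 ≈ -0.42857)
-55572/x(-1940) + b/(1818465 + 708652) = -55572/(-1328) - 3/(7*(1818465 + 708652)) = -55572*(-1/1328) - 3/7/2527117 = 13893/332 - 3/7*1/2527117 = 13893/332 - 3/17689819 = 245764654371/5873019908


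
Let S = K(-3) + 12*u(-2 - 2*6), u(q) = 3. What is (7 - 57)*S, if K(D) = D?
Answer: -1650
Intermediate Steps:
S = 33 (S = -3 + 12*3 = -3 + 36 = 33)
(7 - 57)*S = (7 - 57)*33 = -50*33 = -1650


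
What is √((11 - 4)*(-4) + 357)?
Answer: √329 ≈ 18.138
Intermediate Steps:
√((11 - 4)*(-4) + 357) = √(7*(-4) + 357) = √(-28 + 357) = √329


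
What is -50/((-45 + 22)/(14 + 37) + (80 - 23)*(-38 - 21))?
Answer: 1275/85768 ≈ 0.014866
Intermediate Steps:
-50/((-45 + 22)/(14 + 37) + (80 - 23)*(-38 - 21)) = -50/(-23/51 + 57*(-59)) = -50/(-23*1/51 - 3363) = -50/(-23/51 - 3363) = -50/(-171536/51) = -50*(-51/171536) = 1275/85768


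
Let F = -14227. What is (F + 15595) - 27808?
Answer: -26440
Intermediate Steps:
(F + 15595) - 27808 = (-14227 + 15595) - 27808 = 1368 - 27808 = -26440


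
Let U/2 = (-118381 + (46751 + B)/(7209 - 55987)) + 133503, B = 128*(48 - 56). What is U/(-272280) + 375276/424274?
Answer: 1089568842526067/1408724794298040 ≈ 0.77344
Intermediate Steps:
B = -1024 (B = 128*(-8) = -1024)
U = 737575189/24389 (U = 2*((-118381 + (46751 - 1024)/(7209 - 55987)) + 133503) = 2*((-118381 + 45727/(-48778)) + 133503) = 2*((-118381 + 45727*(-1/48778)) + 133503) = 2*((-118381 - 45727/48778) + 133503) = 2*(-5774434145/48778 + 133503) = 2*(737575189/48778) = 737575189/24389 ≈ 30242.)
U/(-272280) + 375276/424274 = (737575189/24389)/(-272280) + 375276/424274 = (737575189/24389)*(-1/272280) + 375276*(1/424274) = -737575189/6640636920 + 187638/212137 = 1089568842526067/1408724794298040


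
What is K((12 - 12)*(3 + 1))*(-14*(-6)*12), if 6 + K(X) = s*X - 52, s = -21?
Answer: -58464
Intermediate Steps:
K(X) = -58 - 21*X (K(X) = -6 + (-21*X - 52) = -6 + (-52 - 21*X) = -58 - 21*X)
K((12 - 12)*(3 + 1))*(-14*(-6)*12) = (-58 - 21*(12 - 12)*(3 + 1))*(-14*(-6)*12) = (-58 - 0*4)*(84*12) = (-58 - 21*0)*1008 = (-58 + 0)*1008 = -58*1008 = -58464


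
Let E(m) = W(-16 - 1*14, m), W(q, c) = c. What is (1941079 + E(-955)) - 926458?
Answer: 1013666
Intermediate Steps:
E(m) = m
(1941079 + E(-955)) - 926458 = (1941079 - 955) - 926458 = 1940124 - 926458 = 1013666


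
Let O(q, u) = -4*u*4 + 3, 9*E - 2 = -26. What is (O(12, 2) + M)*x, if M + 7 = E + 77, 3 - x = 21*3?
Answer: -2300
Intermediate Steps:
E = -8/3 (E = 2/9 + (1/9)*(-26) = 2/9 - 26/9 = -8/3 ≈ -2.6667)
x = -60 (x = 3 - 21*3 = 3 - 1*63 = 3 - 63 = -60)
O(q, u) = 3 - 16*u (O(q, u) = -16*u + 3 = 3 - 16*u)
M = 202/3 (M = -7 + (-8/3 + 77) = -7 + 223/3 = 202/3 ≈ 67.333)
(O(12, 2) + M)*x = ((3 - 16*2) + 202/3)*(-60) = ((3 - 32) + 202/3)*(-60) = (-29 + 202/3)*(-60) = (115/3)*(-60) = -2300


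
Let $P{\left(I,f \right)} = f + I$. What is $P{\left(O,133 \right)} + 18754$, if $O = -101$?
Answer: $18786$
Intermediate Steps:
$P{\left(I,f \right)} = I + f$
$P{\left(O,133 \right)} + 18754 = \left(-101 + 133\right) + 18754 = 32 + 18754 = 18786$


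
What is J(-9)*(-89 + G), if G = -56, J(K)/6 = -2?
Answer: 1740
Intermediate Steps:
J(K) = -12 (J(K) = 6*(-2) = -12)
J(-9)*(-89 + G) = -12*(-89 - 56) = -12*(-145) = 1740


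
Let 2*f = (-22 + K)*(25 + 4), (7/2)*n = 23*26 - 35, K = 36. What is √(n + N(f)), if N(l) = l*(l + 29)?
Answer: √2315586/7 ≈ 217.39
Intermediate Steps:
n = 1126/7 (n = 2*(23*26 - 35)/7 = 2*(598 - 35)/7 = (2/7)*563 = 1126/7 ≈ 160.86)
f = 203 (f = ((-22 + 36)*(25 + 4))/2 = (14*29)/2 = (½)*406 = 203)
N(l) = l*(29 + l)
√(n + N(f)) = √(1126/7 + 203*(29 + 203)) = √(1126/7 + 203*232) = √(1126/7 + 47096) = √(330798/7) = √2315586/7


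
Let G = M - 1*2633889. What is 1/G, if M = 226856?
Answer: -1/2407033 ≈ -4.1545e-7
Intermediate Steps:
G = -2407033 (G = 226856 - 1*2633889 = 226856 - 2633889 = -2407033)
1/G = 1/(-2407033) = -1/2407033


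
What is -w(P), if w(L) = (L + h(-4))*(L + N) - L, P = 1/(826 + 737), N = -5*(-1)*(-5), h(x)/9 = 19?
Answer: 10443465839/2442969 ≈ 4274.9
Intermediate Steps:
h(x) = 171 (h(x) = 9*19 = 171)
N = -25 (N = 5*(-5) = -25)
P = 1/1563 ≈ 0.00063980
w(L) = -L + (-25 + L)*(171 + L) (w(L) = (L + 171)*(L - 25) - L = (171 + L)*(-25 + L) - L = (-25 + L)*(171 + L) - L = -L + (-25 + L)*(171 + L))
-w(P) = -(-4275 + (1/1563)**2 + 145*(1/1563)) = -(-4275 + 1/2442969 + 145/1563) = -1*(-10443465839/2442969) = 10443465839/2442969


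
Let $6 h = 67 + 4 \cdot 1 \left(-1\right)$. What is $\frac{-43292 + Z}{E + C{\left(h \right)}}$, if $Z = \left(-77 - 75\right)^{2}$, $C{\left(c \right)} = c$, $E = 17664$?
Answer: $- \frac{40376}{35349} \approx -1.1422$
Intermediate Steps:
$h = \frac{21}{2}$ ($h = \frac{67 + 4 \cdot 1 \left(-1\right)}{6} = \frac{67 + 4 \left(-1\right)}{6} = \frac{67 - 4}{6} = \frac{1}{6} \cdot 63 = \frac{21}{2} \approx 10.5$)
$Z = 23104$ ($Z = \left(-152\right)^{2} = 23104$)
$\frac{-43292 + Z}{E + C{\left(h \right)}} = \frac{-43292 + 23104}{17664 + \frac{21}{2}} = - \frac{20188}{\frac{35349}{2}} = \left(-20188\right) \frac{2}{35349} = - \frac{40376}{35349}$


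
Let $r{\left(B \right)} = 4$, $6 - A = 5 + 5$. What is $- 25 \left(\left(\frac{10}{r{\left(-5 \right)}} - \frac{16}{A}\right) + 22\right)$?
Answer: $- \frac{1425}{2} \approx -712.5$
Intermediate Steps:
$A = -4$ ($A = 6 - \left(5 + 5\right) = 6 - 10 = -4$)
$- 25 \left(\left(\frac{10}{r{\left(-5 \right)}} - \frac{16}{A}\right) + 22\right) = - 25 \left(\left(\frac{10}{4} - \frac{16}{-4}\right) + 22\right) = - 25 \left(\left(10 \cdot \frac{1}{4} - -4\right) + 22\right) = - 25 \left(\left(\frac{5}{2} + 4\right) + 22\right) = - 25 \left(\frac{13}{2} + 22\right) = \left(-25\right) \frac{57}{2} = - \frac{1425}{2}$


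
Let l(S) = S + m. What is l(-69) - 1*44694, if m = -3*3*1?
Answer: -44772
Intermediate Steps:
m = -9 (m = -9*1 = -9)
l(S) = -9 + S (l(S) = S - 9 = -9 + S)
l(-69) - 1*44694 = (-9 - 69) - 1*44694 = -78 - 44694 = -44772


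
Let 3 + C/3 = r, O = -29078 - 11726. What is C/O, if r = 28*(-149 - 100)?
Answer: 20925/40804 ≈ 0.51282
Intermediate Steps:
O = -40804
r = -6972 (r = 28*(-249) = -6972)
C = -20925 (C = -9 + 3*(-6972) = -9 - 20916 = -20925)
C/O = -20925/(-40804) = -20925*(-1/40804) = 20925/40804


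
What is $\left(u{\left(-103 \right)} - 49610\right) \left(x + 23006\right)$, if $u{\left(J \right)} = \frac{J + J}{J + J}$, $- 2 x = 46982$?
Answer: $24060365$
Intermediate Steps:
$x = -23491$ ($x = \left(- \frac{1}{2}\right) 46982 = -23491$)
$u{\left(J \right)} = 1$ ($u{\left(J \right)} = \frac{2 J}{2 J} = 2 J \frac{1}{2 J} = 1$)
$\left(u{\left(-103 \right)} - 49610\right) \left(x + 23006\right) = \left(1 - 49610\right) \left(-23491 + 23006\right) = \left(-49609\right) \left(-485\right) = 24060365$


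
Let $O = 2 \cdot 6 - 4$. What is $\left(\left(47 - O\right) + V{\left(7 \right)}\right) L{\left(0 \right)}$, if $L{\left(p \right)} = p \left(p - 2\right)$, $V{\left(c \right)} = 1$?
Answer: $0$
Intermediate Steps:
$O = 8$ ($O = 12 - 4 = 8$)
$L{\left(p \right)} = p \left(-2 + p\right)$
$\left(\left(47 - O\right) + V{\left(7 \right)}\right) L{\left(0 \right)} = \left(\left(47 - 8\right) + 1\right) 0 \left(-2 + 0\right) = \left(\left(47 - 8\right) + 1\right) 0 \left(-2\right) = \left(39 + 1\right) 0 = 40 \cdot 0 = 0$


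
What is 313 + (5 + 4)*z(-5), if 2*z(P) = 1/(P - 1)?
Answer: 1249/4 ≈ 312.25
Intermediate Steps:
z(P) = 1/(2*(-1 + P)) (z(P) = 1/(2*(P - 1)) = 1/(2*(-1 + P)))
313 + (5 + 4)*z(-5) = 313 + (5 + 4)*(1/(2*(-1 - 5))) = 313 + 9*((½)/(-6)) = 313 + 9*((½)*(-⅙)) = 313 + 9*(-1/12) = 313 - ¾ = 1249/4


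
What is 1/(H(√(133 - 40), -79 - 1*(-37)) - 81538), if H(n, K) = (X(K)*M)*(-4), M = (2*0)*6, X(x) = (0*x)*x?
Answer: -1/81538 ≈ -1.2264e-5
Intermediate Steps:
X(x) = 0 (X(x) = 0*x = 0)
M = 0 (M = 0*6 = 0)
H(n, K) = 0 (H(n, K) = (0*0)*(-4) = 0*(-4) = 0)
1/(H(√(133 - 40), -79 - 1*(-37)) - 81538) = 1/(0 - 81538) = 1/(-81538) = -1/81538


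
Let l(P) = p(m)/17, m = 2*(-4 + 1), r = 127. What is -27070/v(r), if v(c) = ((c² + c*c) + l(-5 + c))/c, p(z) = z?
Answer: -5844413/54838 ≈ -106.58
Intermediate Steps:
m = -6 (m = 2*(-3) = -6)
l(P) = -6/17
v(c) = (-6/17 + 2*c²)/c (v(c) = ((c² + c*c) - 6/17)/c = ((c² + c²) - 6/17)/c = (2*c² - 6/17)/c = (-6/17 + 2*c²)/c)
-27070/v(r) = -27070/(2*127 - 6/17/127) = -27070/(254 - 6/17*1/127) = -27070/(254 - 6/2159) = -27070/548380/2159 = -27070*2159/548380 = -5844413/54838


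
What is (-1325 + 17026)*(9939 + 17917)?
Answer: 437367056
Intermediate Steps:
(-1325 + 17026)*(9939 + 17917) = 15701*27856 = 437367056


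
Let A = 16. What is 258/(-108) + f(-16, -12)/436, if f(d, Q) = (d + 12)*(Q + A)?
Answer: -4759/1962 ≈ -2.4256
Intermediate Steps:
f(d, Q) = (12 + d)*(16 + Q) (f(d, Q) = (d + 12)*(Q + 16) = (12 + d)*(16 + Q))
258/(-108) + f(-16, -12)/436 = 258/(-108) + (192 + 12*(-12) + 16*(-16) - 12*(-16))/436 = 258*(-1/108) + (192 - 144 - 256 + 192)*(1/436) = -43/18 - 16*1/436 = -43/18 - 4/109 = -4759/1962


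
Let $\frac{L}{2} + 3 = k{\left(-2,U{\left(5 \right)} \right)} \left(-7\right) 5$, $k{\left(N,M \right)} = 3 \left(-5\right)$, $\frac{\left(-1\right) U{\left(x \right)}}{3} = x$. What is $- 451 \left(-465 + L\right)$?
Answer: $-261129$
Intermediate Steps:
$U{\left(x \right)} = - 3 x$
$k{\left(N,M \right)} = -15$
$L = 1044$ ($L = -6 + 2 \left(-15\right) \left(-7\right) 5 = -6 + 2 \cdot 105 \cdot 5 = -6 + 2 \cdot 525 = -6 + 1050 = 1044$)
$- 451 \left(-465 + L\right) = - 451 \left(-465 + 1044\right) = \left(-451\right) 579 = -261129$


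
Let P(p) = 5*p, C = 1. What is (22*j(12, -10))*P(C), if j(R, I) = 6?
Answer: 660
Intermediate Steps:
(22*j(12, -10))*P(C) = (22*6)*(5*1) = 132*5 = 660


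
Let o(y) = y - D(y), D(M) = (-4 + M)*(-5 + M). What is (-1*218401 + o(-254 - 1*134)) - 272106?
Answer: -644951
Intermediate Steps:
D(M) = (-5 + M)*(-4 + M)
o(y) = -20 - y² + 10*y (o(y) = y - (20 + y² - 9*y) = y + (-20 - y² + 9*y) = -20 - y² + 10*y)
(-1*218401 + o(-254 - 1*134)) - 272106 = (-1*218401 + (-20 - (-254 - 1*134)² + 10*(-254 - 1*134))) - 272106 = (-218401 + (-20 - (-254 - 134)² + 10*(-254 - 134))) - 272106 = (-218401 + (-20 - 1*(-388)² + 10*(-388))) - 272106 = (-218401 + (-20 - 1*150544 - 3880)) - 272106 = (-218401 + (-20 - 150544 - 3880)) - 272106 = (-218401 - 154444) - 272106 = -372845 - 272106 = -644951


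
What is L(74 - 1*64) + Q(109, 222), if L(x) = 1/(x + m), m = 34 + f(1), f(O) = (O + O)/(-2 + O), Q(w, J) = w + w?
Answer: 9157/42 ≈ 218.02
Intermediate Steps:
Q(w, J) = 2*w
f(O) = 2*O/(-2 + O) (f(O) = (2*O)/(-2 + O) = 2*O/(-2 + O))
m = 32 (m = 34 + 2*1/(-2 + 1) = 34 + 2*1/(-1) = 34 + 2*1*(-1) = 34 - 2 = 32)
L(x) = 1/(32 + x) (L(x) = 1/(x + 32) = 1/(32 + x))
L(74 - 1*64) + Q(109, 222) = 1/(32 + (74 - 1*64)) + 2*109 = 1/(32 + (74 - 64)) + 218 = 1/(32 + 10) + 218 = 1/42 + 218 = 9157/42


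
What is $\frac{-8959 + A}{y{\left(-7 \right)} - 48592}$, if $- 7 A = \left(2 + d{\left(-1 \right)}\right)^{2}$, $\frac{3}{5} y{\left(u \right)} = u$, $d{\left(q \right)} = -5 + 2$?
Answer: $\frac{188142}{1020677} \approx 0.18433$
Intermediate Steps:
$d{\left(q \right)} = -3$
$y{\left(u \right)} = \frac{5 u}{3}$
$A = - \frac{1}{7}$ ($A = - \frac{\left(2 - 3\right)^{2}}{7} = - \frac{\left(-1\right)^{2}}{7} = \left(- \frac{1}{7}\right) 1 = - \frac{1}{7} \approx -0.14286$)
$\frac{-8959 + A}{y{\left(-7 \right)} - 48592} = \frac{-8959 - \frac{1}{7}}{\frac{5}{3} \left(-7\right) - 48592} = - \frac{62714}{7 \left(- \frac{35}{3} - 48592\right)} = - \frac{62714}{7 \left(- \frac{145811}{3}\right)} = \left(- \frac{62714}{7}\right) \left(- \frac{3}{145811}\right) = \frac{188142}{1020677}$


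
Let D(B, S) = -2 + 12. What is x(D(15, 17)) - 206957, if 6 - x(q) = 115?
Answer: -207066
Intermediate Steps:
D(B, S) = 10
x(q) = -109 (x(q) = 6 - 1*115 = 6 - 115 = -109)
x(D(15, 17)) - 206957 = -109 - 206957 = -207066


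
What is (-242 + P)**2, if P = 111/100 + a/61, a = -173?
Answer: 2210363119441/37210000 ≈ 59402.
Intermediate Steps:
P = -10529/6100 (P = 111/100 - 173/61 = -10529/6100 ≈ -1.7261)
(-242 + P)**2 = (-242 - 10529/6100)**2 = (-1486729/6100)**2 = 2210363119441/37210000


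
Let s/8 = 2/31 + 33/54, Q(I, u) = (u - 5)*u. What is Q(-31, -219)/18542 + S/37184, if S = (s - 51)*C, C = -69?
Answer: 1199083673/439180224 ≈ 2.7303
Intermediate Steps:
Q(I, u) = u*(-5 + u) (Q(I, u) = (-5 + u)*u = u*(-5 + u))
s = 1508/279 (s = 8*(2/31 + 33/54) = 8*(2*(1/31) + 33*(1/54)) = 8*(2/31 + 11/18) = 8*(377/558) = 1508/279 ≈ 5.4050)
S = 292583/93 (S = (1508/279 - 51)*(-69) = -12721/279*(-69) = 292583/93 ≈ 3146.1)
Q(-31, -219)/18542 + S/37184 = -219*(-5 - 219)/18542 + (292583/93)/37184 = -219*(-224)*(1/18542) + (292583/93)*(1/37184) = 49056*(1/18542) + 292583/3458112 = 336/127 + 292583/3458112 = 1199083673/439180224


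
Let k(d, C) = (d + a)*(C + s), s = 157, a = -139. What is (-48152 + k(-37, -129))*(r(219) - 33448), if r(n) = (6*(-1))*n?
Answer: 1845166960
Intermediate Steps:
r(n) = -6*n
k(d, C) = (-139 + d)*(157 + C) (k(d, C) = (d - 139)*(C + 157) = (-139 + d)*(157 + C))
(-48152 + k(-37, -129))*(r(219) - 33448) = (-48152 + (-21823 - 139*(-129) + 157*(-37) - 129*(-37)))*(-6*219 - 33448) = (-48152 + (-21823 + 17931 - 5809 + 4773))*(-1314 - 33448) = (-48152 - 4928)*(-34762) = -53080*(-34762) = 1845166960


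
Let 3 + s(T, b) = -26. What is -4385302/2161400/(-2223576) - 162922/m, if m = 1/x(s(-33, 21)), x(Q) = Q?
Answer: 11353633214753394251/2403018583200 ≈ 4.7247e+6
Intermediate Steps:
s(T, b) = -29 (s(T, b) = -3 - 26 = -29)
m = -1/29 (m = 1/(-29) = -1/29 ≈ -0.034483)
-4385302/2161400/(-2223576) - 162922/m = -4385302/2161400/(-2223576) - 162922/(-1/29) = -4385302*1/2161400*(-1/2223576) - 162922*(-29) = -2192651/1080700*(-1/2223576) + 4724738 = 2192651/2403018583200 + 4724738 = 11353633214753394251/2403018583200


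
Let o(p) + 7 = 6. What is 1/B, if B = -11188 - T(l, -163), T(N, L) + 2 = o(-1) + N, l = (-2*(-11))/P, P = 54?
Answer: -27/302006 ≈ -8.9402e-5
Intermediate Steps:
o(p) = -1 (o(p) = -7 + 6 = -1)
l = 11/27 (l = -2*(-11)/54 = 22*(1/54) = 11/27 ≈ 0.40741)
T(N, L) = -3 + N (T(N, L) = -2 + (-1 + N) = -3 + N)
B = -302006/27 (B = -11188 - (-3 + 11/27) = -11188 - 1*(-70/27) = -11188 + 70/27 = -302006/27 ≈ -11185.)
1/B = 1/(-302006/27) = -27/302006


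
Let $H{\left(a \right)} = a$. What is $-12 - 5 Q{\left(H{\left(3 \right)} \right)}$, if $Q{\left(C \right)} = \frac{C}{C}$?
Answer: $-17$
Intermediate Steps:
$Q{\left(C \right)} = 1$
$-12 - 5 Q{\left(H{\left(3 \right)} \right)} = -12 - 5 = -17$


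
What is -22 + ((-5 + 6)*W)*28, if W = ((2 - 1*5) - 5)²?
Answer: 1770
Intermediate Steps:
W = 64 (W = ((2 - 5) - 5)² = (-3 - 5)² = (-8)² = 64)
-22 + ((-5 + 6)*W)*28 = -22 + ((-5 + 6)*64)*28 = -22 + (1*64)*28 = -22 + 64*28 = -22 + 1792 = 1770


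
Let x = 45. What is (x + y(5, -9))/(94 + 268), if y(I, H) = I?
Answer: 25/181 ≈ 0.13812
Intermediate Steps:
(x + y(5, -9))/(94 + 268) = (45 + 5)/(94 + 268) = 50/362 = 50*(1/362) = 25/181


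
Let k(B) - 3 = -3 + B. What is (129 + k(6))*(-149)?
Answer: -20115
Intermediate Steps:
k(B) = B (k(B) = 3 + (-3 + B) = B)
(129 + k(6))*(-149) = (129 + 6)*(-149) = 135*(-149) = -20115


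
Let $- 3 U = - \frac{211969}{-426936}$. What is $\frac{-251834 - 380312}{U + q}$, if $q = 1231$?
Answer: $- \frac{809657653968}{1576462679} \approx -513.59$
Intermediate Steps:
$U = - \frac{211969}{1280808}$ ($U = - \frac{\left(-211969\right) \frac{1}{-426936}}{3} = - \frac{\left(-211969\right) \left(- \frac{1}{426936}\right)}{3} = \left(- \frac{1}{3}\right) \frac{211969}{426936} = - \frac{211969}{1280808} \approx -0.1655$)
$\frac{-251834 - 380312}{U + q} = \frac{-251834 - 380312}{- \frac{211969}{1280808} + 1231} = - \frac{632146}{\frac{1576462679}{1280808}} = \left(-632146\right) \frac{1280808}{1576462679} = - \frac{809657653968}{1576462679}$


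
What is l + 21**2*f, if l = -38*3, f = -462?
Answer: -203856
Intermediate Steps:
l = -114
l + 21**2*f = -114 + 21**2*(-462) = -114 + 441*(-462) = -114 - 203742 = -203856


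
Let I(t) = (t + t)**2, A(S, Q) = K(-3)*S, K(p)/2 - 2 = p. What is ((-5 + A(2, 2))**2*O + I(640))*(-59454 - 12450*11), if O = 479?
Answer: -329408592396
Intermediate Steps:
K(p) = 4 + 2*p
A(S, Q) = -2*S (A(S, Q) = (4 + 2*(-3))*S = (4 - 6)*S = -2*S)
I(t) = 4*t**2 (I(t) = (2*t)**2 = 4*t**2)
((-5 + A(2, 2))**2*O + I(640))*(-59454 - 12450*11) = ((-5 - 2*2)**2*479 + 4*640**2)*(-59454 - 12450*11) = ((-5 - 4)**2*479 + 4*409600)*(-59454 - 136950) = ((-9)**2*479 + 1638400)*(-196404) = (81*479 + 1638400)*(-196404) = (38799 + 1638400)*(-196404) = 1677199*(-196404) = -329408592396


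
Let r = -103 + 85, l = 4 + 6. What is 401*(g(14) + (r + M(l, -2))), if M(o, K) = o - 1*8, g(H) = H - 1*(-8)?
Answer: 2406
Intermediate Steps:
l = 10
g(H) = 8 + H (g(H) = H + 8 = 8 + H)
r = -18
M(o, K) = -8 + o (M(o, K) = o - 8 = -8 + o)
401*(g(14) + (r + M(l, -2))) = 401*((8 + 14) + (-18 + (-8 + 10))) = 401*(22 + (-18 + 2)) = 401*(22 - 16) = 401*6 = 2406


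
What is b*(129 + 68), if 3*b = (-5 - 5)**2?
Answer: 19700/3 ≈ 6566.7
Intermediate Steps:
b = 100/3 (b = (-5 - 5)**2/3 = (1/3)*(-10)**2 = (1/3)*100 = 100/3 ≈ 33.333)
b*(129 + 68) = 100*(129 + 68)/3 = (100/3)*197 = 19700/3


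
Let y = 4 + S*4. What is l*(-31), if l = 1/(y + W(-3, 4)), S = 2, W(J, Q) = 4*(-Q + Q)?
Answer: -31/12 ≈ -2.5833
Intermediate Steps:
W(J, Q) = 0 (W(J, Q) = 4*0 = 0)
y = 12 (y = 4 + 2*4 = 4 + 8 = 12)
l = 1/12 (l = 1/(12 + 0) = 1/12 ≈ 0.083333)
l*(-31) = (1/12)*(-31) = -31/12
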